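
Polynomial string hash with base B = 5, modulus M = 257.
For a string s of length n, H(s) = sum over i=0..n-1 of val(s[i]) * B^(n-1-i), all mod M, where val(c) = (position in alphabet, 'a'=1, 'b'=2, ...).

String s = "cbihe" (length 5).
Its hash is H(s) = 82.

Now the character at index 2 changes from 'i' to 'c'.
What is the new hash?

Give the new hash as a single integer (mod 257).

val('i') = 9, val('c') = 3
Position k = 2, exponent = n-1-k = 2
B^2 mod M = 5^2 mod 257 = 25
Delta = (3 - 9) * 25 mod 257 = 107
New hash = (82 + 107) mod 257 = 189

Answer: 189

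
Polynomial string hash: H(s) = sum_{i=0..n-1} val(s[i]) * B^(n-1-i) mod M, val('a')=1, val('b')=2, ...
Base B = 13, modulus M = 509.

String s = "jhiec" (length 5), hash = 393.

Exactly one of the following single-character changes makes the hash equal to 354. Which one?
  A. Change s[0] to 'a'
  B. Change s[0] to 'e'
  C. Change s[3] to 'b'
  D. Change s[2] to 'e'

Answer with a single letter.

Option A: s[0]='j'->'a', delta=(1-10)*13^4 mod 509 = 505, hash=393+505 mod 509 = 389
Option B: s[0]='j'->'e', delta=(5-10)*13^4 mod 509 = 224, hash=393+224 mod 509 = 108
Option C: s[3]='e'->'b', delta=(2-5)*13^1 mod 509 = 470, hash=393+470 mod 509 = 354 <-- target
Option D: s[2]='i'->'e', delta=(5-9)*13^2 mod 509 = 342, hash=393+342 mod 509 = 226

Answer: C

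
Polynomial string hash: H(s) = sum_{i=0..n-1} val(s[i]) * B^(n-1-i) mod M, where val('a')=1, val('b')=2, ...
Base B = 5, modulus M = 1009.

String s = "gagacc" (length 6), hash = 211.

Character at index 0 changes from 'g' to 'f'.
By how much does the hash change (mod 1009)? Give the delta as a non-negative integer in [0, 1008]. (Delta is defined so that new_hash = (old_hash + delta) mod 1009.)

Delta formula: (val(new) - val(old)) * B^(n-1-k) mod M
  val('f') - val('g') = 6 - 7 = -1
  B^(n-1-k) = 5^5 mod 1009 = 98
  Delta = -1 * 98 mod 1009 = 911

Answer: 911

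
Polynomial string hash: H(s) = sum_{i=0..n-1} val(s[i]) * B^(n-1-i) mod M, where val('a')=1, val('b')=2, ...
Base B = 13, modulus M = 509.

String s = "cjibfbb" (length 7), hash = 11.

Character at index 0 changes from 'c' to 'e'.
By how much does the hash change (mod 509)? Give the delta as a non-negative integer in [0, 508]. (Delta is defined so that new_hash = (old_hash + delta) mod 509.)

Delta formula: (val(new) - val(old)) * B^(n-1-k) mod M
  val('e') - val('c') = 5 - 3 = 2
  B^(n-1-k) = 13^6 mod 509 = 471
  Delta = 2 * 471 mod 509 = 433

Answer: 433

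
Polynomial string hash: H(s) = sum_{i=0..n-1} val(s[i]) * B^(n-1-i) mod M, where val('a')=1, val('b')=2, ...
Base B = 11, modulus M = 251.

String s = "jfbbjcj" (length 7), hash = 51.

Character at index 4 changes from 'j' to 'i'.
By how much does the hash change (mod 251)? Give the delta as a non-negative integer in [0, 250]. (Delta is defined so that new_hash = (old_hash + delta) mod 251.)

Delta formula: (val(new) - val(old)) * B^(n-1-k) mod M
  val('i') - val('j') = 9 - 10 = -1
  B^(n-1-k) = 11^2 mod 251 = 121
  Delta = -1 * 121 mod 251 = 130

Answer: 130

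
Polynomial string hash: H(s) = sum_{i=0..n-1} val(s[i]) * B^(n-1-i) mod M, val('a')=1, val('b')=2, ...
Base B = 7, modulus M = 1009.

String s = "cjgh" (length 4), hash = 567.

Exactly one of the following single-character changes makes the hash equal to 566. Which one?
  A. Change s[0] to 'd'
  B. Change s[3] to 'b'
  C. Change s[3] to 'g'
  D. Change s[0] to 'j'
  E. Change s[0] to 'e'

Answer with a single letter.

Answer: C

Derivation:
Option A: s[0]='c'->'d', delta=(4-3)*7^3 mod 1009 = 343, hash=567+343 mod 1009 = 910
Option B: s[3]='h'->'b', delta=(2-8)*7^0 mod 1009 = 1003, hash=567+1003 mod 1009 = 561
Option C: s[3]='h'->'g', delta=(7-8)*7^0 mod 1009 = 1008, hash=567+1008 mod 1009 = 566 <-- target
Option D: s[0]='c'->'j', delta=(10-3)*7^3 mod 1009 = 383, hash=567+383 mod 1009 = 950
Option E: s[0]='c'->'e', delta=(5-3)*7^3 mod 1009 = 686, hash=567+686 mod 1009 = 244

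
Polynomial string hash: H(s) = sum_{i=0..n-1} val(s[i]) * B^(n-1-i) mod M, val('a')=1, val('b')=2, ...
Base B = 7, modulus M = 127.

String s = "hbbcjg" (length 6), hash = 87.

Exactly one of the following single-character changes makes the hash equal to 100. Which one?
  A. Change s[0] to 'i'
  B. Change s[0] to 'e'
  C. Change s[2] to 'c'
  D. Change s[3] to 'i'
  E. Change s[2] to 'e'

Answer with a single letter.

Option A: s[0]='h'->'i', delta=(9-8)*7^5 mod 127 = 43, hash=87+43 mod 127 = 3
Option B: s[0]='h'->'e', delta=(5-8)*7^5 mod 127 = 125, hash=87+125 mod 127 = 85
Option C: s[2]='b'->'c', delta=(3-2)*7^3 mod 127 = 89, hash=87+89 mod 127 = 49
Option D: s[3]='c'->'i', delta=(9-3)*7^2 mod 127 = 40, hash=87+40 mod 127 = 0
Option E: s[2]='b'->'e', delta=(5-2)*7^3 mod 127 = 13, hash=87+13 mod 127 = 100 <-- target

Answer: E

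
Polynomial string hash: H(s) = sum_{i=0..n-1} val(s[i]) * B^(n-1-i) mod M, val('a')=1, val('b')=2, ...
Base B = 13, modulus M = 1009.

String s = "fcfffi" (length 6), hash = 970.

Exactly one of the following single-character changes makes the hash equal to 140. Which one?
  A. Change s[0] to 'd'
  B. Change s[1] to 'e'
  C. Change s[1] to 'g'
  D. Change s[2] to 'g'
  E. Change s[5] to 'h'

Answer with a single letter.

Answer: D

Derivation:
Option A: s[0]='f'->'d', delta=(4-6)*13^5 mod 1009 = 38, hash=970+38 mod 1009 = 1008
Option B: s[1]='c'->'e', delta=(5-3)*13^4 mod 1009 = 618, hash=970+618 mod 1009 = 579
Option C: s[1]='c'->'g', delta=(7-3)*13^4 mod 1009 = 227, hash=970+227 mod 1009 = 188
Option D: s[2]='f'->'g', delta=(7-6)*13^3 mod 1009 = 179, hash=970+179 mod 1009 = 140 <-- target
Option E: s[5]='i'->'h', delta=(8-9)*13^0 mod 1009 = 1008, hash=970+1008 mod 1009 = 969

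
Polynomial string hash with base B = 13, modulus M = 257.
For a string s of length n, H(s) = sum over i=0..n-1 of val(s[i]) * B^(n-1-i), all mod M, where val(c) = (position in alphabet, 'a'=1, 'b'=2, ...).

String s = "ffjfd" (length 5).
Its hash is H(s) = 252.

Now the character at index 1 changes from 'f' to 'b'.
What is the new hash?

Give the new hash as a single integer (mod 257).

Answer: 202

Derivation:
val('f') = 6, val('b') = 2
Position k = 1, exponent = n-1-k = 3
B^3 mod M = 13^3 mod 257 = 141
Delta = (2 - 6) * 141 mod 257 = 207
New hash = (252 + 207) mod 257 = 202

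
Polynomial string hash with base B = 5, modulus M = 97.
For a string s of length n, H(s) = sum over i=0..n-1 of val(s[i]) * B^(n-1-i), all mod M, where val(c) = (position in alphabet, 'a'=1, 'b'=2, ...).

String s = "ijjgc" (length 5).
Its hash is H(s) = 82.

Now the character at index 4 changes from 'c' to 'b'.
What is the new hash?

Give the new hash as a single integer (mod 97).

Answer: 81

Derivation:
val('c') = 3, val('b') = 2
Position k = 4, exponent = n-1-k = 0
B^0 mod M = 5^0 mod 97 = 1
Delta = (2 - 3) * 1 mod 97 = 96
New hash = (82 + 96) mod 97 = 81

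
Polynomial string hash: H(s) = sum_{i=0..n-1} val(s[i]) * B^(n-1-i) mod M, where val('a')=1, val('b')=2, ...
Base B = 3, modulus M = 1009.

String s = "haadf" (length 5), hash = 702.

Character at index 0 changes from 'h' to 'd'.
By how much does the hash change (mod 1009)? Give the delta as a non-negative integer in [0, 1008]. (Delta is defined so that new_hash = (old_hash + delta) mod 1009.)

Delta formula: (val(new) - val(old)) * B^(n-1-k) mod M
  val('d') - val('h') = 4 - 8 = -4
  B^(n-1-k) = 3^4 mod 1009 = 81
  Delta = -4 * 81 mod 1009 = 685

Answer: 685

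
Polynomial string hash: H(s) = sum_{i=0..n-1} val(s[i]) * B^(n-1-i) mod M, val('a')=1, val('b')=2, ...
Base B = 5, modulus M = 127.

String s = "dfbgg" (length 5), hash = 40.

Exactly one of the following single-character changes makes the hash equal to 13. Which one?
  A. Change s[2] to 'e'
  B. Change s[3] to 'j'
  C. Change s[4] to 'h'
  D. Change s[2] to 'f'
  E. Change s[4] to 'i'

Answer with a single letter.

Answer: D

Derivation:
Option A: s[2]='b'->'e', delta=(5-2)*5^2 mod 127 = 75, hash=40+75 mod 127 = 115
Option B: s[3]='g'->'j', delta=(10-7)*5^1 mod 127 = 15, hash=40+15 mod 127 = 55
Option C: s[4]='g'->'h', delta=(8-7)*5^0 mod 127 = 1, hash=40+1 mod 127 = 41
Option D: s[2]='b'->'f', delta=(6-2)*5^2 mod 127 = 100, hash=40+100 mod 127 = 13 <-- target
Option E: s[4]='g'->'i', delta=(9-7)*5^0 mod 127 = 2, hash=40+2 mod 127 = 42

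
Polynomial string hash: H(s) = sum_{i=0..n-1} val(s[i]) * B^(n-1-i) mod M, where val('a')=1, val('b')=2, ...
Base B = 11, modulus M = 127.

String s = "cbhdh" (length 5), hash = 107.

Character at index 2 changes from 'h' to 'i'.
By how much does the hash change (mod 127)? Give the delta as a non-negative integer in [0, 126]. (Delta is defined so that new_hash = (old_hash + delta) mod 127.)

Answer: 121

Derivation:
Delta formula: (val(new) - val(old)) * B^(n-1-k) mod M
  val('i') - val('h') = 9 - 8 = 1
  B^(n-1-k) = 11^2 mod 127 = 121
  Delta = 1 * 121 mod 127 = 121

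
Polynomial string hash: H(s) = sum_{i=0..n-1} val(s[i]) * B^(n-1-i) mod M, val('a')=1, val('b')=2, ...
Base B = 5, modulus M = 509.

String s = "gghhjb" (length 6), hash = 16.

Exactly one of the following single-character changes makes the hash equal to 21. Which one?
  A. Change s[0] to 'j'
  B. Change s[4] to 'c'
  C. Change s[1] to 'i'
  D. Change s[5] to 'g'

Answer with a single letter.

Answer: D

Derivation:
Option A: s[0]='g'->'j', delta=(10-7)*5^5 mod 509 = 213, hash=16+213 mod 509 = 229
Option B: s[4]='j'->'c', delta=(3-10)*5^1 mod 509 = 474, hash=16+474 mod 509 = 490
Option C: s[1]='g'->'i', delta=(9-7)*5^4 mod 509 = 232, hash=16+232 mod 509 = 248
Option D: s[5]='b'->'g', delta=(7-2)*5^0 mod 509 = 5, hash=16+5 mod 509 = 21 <-- target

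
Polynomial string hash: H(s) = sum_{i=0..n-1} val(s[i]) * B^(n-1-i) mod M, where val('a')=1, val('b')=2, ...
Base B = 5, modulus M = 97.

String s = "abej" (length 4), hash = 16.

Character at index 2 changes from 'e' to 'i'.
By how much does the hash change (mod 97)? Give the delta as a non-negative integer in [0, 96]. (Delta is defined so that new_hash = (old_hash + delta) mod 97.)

Delta formula: (val(new) - val(old)) * B^(n-1-k) mod M
  val('i') - val('e') = 9 - 5 = 4
  B^(n-1-k) = 5^1 mod 97 = 5
  Delta = 4 * 5 mod 97 = 20

Answer: 20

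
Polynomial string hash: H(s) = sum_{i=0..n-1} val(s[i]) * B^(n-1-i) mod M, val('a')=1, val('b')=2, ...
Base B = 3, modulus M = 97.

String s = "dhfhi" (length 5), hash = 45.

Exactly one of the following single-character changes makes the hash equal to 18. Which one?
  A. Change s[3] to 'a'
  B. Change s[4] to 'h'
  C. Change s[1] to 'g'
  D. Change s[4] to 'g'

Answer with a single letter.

Answer: C

Derivation:
Option A: s[3]='h'->'a', delta=(1-8)*3^1 mod 97 = 76, hash=45+76 mod 97 = 24
Option B: s[4]='i'->'h', delta=(8-9)*3^0 mod 97 = 96, hash=45+96 mod 97 = 44
Option C: s[1]='h'->'g', delta=(7-8)*3^3 mod 97 = 70, hash=45+70 mod 97 = 18 <-- target
Option D: s[4]='i'->'g', delta=(7-9)*3^0 mod 97 = 95, hash=45+95 mod 97 = 43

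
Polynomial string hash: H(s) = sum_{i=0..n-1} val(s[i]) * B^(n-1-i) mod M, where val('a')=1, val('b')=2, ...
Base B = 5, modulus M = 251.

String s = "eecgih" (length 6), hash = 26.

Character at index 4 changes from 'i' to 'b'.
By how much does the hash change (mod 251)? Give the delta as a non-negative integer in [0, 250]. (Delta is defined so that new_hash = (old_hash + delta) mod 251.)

Delta formula: (val(new) - val(old)) * B^(n-1-k) mod M
  val('b') - val('i') = 2 - 9 = -7
  B^(n-1-k) = 5^1 mod 251 = 5
  Delta = -7 * 5 mod 251 = 216

Answer: 216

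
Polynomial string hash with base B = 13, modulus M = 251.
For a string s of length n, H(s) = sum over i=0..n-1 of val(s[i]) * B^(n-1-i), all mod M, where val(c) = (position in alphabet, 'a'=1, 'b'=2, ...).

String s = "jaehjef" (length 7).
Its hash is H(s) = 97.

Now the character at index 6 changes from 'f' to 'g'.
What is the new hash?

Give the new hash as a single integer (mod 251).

Answer: 98

Derivation:
val('f') = 6, val('g') = 7
Position k = 6, exponent = n-1-k = 0
B^0 mod M = 13^0 mod 251 = 1
Delta = (7 - 6) * 1 mod 251 = 1
New hash = (97 + 1) mod 251 = 98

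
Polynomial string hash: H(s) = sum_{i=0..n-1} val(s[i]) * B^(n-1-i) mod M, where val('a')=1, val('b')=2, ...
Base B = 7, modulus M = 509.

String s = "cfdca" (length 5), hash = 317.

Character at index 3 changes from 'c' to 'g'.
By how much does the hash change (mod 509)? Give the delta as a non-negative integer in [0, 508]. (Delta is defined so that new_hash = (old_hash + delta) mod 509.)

Delta formula: (val(new) - val(old)) * B^(n-1-k) mod M
  val('g') - val('c') = 7 - 3 = 4
  B^(n-1-k) = 7^1 mod 509 = 7
  Delta = 4 * 7 mod 509 = 28

Answer: 28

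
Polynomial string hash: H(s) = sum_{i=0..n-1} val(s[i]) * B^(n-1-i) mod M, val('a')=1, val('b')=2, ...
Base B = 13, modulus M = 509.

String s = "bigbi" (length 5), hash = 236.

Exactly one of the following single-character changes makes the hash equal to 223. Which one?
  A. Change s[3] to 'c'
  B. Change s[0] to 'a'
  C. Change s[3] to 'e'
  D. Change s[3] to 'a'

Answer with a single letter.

Answer: D

Derivation:
Option A: s[3]='b'->'c', delta=(3-2)*13^1 mod 509 = 13, hash=236+13 mod 509 = 249
Option B: s[0]='b'->'a', delta=(1-2)*13^4 mod 509 = 452, hash=236+452 mod 509 = 179
Option C: s[3]='b'->'e', delta=(5-2)*13^1 mod 509 = 39, hash=236+39 mod 509 = 275
Option D: s[3]='b'->'a', delta=(1-2)*13^1 mod 509 = 496, hash=236+496 mod 509 = 223 <-- target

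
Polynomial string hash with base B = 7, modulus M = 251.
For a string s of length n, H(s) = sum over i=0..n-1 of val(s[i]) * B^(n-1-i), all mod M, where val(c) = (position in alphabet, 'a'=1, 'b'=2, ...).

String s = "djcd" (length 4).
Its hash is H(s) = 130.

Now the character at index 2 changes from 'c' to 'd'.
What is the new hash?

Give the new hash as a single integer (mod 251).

Answer: 137

Derivation:
val('c') = 3, val('d') = 4
Position k = 2, exponent = n-1-k = 1
B^1 mod M = 7^1 mod 251 = 7
Delta = (4 - 3) * 7 mod 251 = 7
New hash = (130 + 7) mod 251 = 137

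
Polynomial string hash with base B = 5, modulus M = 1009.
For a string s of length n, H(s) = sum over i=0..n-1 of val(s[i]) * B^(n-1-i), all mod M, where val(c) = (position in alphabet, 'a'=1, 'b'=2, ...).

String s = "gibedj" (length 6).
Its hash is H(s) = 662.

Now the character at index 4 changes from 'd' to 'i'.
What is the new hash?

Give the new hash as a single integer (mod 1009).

Answer: 687

Derivation:
val('d') = 4, val('i') = 9
Position k = 4, exponent = n-1-k = 1
B^1 mod M = 5^1 mod 1009 = 5
Delta = (9 - 4) * 5 mod 1009 = 25
New hash = (662 + 25) mod 1009 = 687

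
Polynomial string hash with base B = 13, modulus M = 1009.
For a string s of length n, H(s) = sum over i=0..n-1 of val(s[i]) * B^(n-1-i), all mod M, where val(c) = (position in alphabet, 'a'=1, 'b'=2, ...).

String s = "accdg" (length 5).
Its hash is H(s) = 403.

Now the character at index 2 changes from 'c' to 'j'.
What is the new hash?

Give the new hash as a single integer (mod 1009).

Answer: 577

Derivation:
val('c') = 3, val('j') = 10
Position k = 2, exponent = n-1-k = 2
B^2 mod M = 13^2 mod 1009 = 169
Delta = (10 - 3) * 169 mod 1009 = 174
New hash = (403 + 174) mod 1009 = 577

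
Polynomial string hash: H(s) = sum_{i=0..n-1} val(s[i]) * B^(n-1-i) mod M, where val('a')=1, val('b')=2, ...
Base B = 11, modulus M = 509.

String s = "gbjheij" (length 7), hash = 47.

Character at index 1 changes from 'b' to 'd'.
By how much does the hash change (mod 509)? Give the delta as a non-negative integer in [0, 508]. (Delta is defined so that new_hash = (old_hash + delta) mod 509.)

Answer: 414

Derivation:
Delta formula: (val(new) - val(old)) * B^(n-1-k) mod M
  val('d') - val('b') = 4 - 2 = 2
  B^(n-1-k) = 11^5 mod 509 = 207
  Delta = 2 * 207 mod 509 = 414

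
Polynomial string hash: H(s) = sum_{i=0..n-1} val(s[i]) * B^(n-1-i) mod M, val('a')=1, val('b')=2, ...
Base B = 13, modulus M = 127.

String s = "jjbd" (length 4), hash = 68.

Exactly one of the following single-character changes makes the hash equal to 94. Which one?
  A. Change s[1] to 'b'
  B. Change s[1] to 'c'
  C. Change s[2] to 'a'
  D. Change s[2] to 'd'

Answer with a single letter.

Option A: s[1]='j'->'b', delta=(2-10)*13^2 mod 127 = 45, hash=68+45 mod 127 = 113
Option B: s[1]='j'->'c', delta=(3-10)*13^2 mod 127 = 87, hash=68+87 mod 127 = 28
Option C: s[2]='b'->'a', delta=(1-2)*13^1 mod 127 = 114, hash=68+114 mod 127 = 55
Option D: s[2]='b'->'d', delta=(4-2)*13^1 mod 127 = 26, hash=68+26 mod 127 = 94 <-- target

Answer: D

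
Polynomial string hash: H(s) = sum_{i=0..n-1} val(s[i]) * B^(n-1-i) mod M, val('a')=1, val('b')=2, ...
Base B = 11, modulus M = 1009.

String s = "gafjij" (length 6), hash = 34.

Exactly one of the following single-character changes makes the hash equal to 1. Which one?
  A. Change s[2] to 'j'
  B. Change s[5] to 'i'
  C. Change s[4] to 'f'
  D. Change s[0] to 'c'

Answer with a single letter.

Answer: C

Derivation:
Option A: s[2]='f'->'j', delta=(10-6)*11^3 mod 1009 = 279, hash=34+279 mod 1009 = 313
Option B: s[5]='j'->'i', delta=(9-10)*11^0 mod 1009 = 1008, hash=34+1008 mod 1009 = 33
Option C: s[4]='i'->'f', delta=(6-9)*11^1 mod 1009 = 976, hash=34+976 mod 1009 = 1 <-- target
Option D: s[0]='g'->'c', delta=(3-7)*11^5 mod 1009 = 547, hash=34+547 mod 1009 = 581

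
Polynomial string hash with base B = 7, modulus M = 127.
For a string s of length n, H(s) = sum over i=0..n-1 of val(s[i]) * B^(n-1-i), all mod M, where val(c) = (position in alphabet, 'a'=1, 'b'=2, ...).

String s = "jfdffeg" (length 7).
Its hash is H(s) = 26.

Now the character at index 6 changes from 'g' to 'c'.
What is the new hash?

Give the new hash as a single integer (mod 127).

val('g') = 7, val('c') = 3
Position k = 6, exponent = n-1-k = 0
B^0 mod M = 7^0 mod 127 = 1
Delta = (3 - 7) * 1 mod 127 = 123
New hash = (26 + 123) mod 127 = 22

Answer: 22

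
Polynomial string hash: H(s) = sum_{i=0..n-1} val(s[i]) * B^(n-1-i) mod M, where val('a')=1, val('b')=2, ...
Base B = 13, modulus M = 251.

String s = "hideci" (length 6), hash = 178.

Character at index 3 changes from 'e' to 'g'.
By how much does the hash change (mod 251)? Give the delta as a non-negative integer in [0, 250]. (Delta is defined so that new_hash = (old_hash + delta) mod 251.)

Answer: 87

Derivation:
Delta formula: (val(new) - val(old)) * B^(n-1-k) mod M
  val('g') - val('e') = 7 - 5 = 2
  B^(n-1-k) = 13^2 mod 251 = 169
  Delta = 2 * 169 mod 251 = 87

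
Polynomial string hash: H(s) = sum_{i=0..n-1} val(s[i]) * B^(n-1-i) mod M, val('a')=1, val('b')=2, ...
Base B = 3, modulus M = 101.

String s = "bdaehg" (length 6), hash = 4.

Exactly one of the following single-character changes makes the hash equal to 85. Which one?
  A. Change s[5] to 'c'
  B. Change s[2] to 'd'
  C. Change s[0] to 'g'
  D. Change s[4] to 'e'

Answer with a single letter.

Answer: B

Derivation:
Option A: s[5]='g'->'c', delta=(3-7)*3^0 mod 101 = 97, hash=4+97 mod 101 = 0
Option B: s[2]='a'->'d', delta=(4-1)*3^3 mod 101 = 81, hash=4+81 mod 101 = 85 <-- target
Option C: s[0]='b'->'g', delta=(7-2)*3^5 mod 101 = 3, hash=4+3 mod 101 = 7
Option D: s[4]='h'->'e', delta=(5-8)*3^1 mod 101 = 92, hash=4+92 mod 101 = 96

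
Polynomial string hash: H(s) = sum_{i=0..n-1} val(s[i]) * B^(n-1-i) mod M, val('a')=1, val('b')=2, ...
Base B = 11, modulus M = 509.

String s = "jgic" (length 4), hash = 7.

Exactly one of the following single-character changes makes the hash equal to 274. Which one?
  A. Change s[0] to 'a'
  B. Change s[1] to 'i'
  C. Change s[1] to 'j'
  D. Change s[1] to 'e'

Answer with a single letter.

Option A: s[0]='j'->'a', delta=(1-10)*11^3 mod 509 = 237, hash=7+237 mod 509 = 244
Option B: s[1]='g'->'i', delta=(9-7)*11^2 mod 509 = 242, hash=7+242 mod 509 = 249
Option C: s[1]='g'->'j', delta=(10-7)*11^2 mod 509 = 363, hash=7+363 mod 509 = 370
Option D: s[1]='g'->'e', delta=(5-7)*11^2 mod 509 = 267, hash=7+267 mod 509 = 274 <-- target

Answer: D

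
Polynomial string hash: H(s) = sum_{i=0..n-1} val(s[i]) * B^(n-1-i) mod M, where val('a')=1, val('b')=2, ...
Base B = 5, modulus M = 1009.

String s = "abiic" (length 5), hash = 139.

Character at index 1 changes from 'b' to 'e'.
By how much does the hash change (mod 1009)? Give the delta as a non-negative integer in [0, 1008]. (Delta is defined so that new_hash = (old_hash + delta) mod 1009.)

Answer: 375

Derivation:
Delta formula: (val(new) - val(old)) * B^(n-1-k) mod M
  val('e') - val('b') = 5 - 2 = 3
  B^(n-1-k) = 5^3 mod 1009 = 125
  Delta = 3 * 125 mod 1009 = 375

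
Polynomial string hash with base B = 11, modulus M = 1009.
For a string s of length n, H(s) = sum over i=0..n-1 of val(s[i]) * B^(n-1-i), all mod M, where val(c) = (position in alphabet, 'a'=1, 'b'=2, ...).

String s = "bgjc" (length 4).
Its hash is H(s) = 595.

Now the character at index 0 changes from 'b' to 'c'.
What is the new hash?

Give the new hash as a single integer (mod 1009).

val('b') = 2, val('c') = 3
Position k = 0, exponent = n-1-k = 3
B^3 mod M = 11^3 mod 1009 = 322
Delta = (3 - 2) * 322 mod 1009 = 322
New hash = (595 + 322) mod 1009 = 917

Answer: 917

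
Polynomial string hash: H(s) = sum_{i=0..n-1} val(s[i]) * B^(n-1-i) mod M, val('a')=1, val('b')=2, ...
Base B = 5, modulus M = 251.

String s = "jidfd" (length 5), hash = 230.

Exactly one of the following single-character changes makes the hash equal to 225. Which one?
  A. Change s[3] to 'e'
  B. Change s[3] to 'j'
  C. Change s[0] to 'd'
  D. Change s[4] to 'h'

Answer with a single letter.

Option A: s[3]='f'->'e', delta=(5-6)*5^1 mod 251 = 246, hash=230+246 mod 251 = 225 <-- target
Option B: s[3]='f'->'j', delta=(10-6)*5^1 mod 251 = 20, hash=230+20 mod 251 = 250
Option C: s[0]='j'->'d', delta=(4-10)*5^4 mod 251 = 15, hash=230+15 mod 251 = 245
Option D: s[4]='d'->'h', delta=(8-4)*5^0 mod 251 = 4, hash=230+4 mod 251 = 234

Answer: A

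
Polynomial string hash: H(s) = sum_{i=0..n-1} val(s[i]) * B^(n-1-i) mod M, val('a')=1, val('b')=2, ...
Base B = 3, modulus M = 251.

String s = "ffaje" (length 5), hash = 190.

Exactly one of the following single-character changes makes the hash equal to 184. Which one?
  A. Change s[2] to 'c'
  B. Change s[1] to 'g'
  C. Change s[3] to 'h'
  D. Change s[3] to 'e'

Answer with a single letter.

Answer: C

Derivation:
Option A: s[2]='a'->'c', delta=(3-1)*3^2 mod 251 = 18, hash=190+18 mod 251 = 208
Option B: s[1]='f'->'g', delta=(7-6)*3^3 mod 251 = 27, hash=190+27 mod 251 = 217
Option C: s[3]='j'->'h', delta=(8-10)*3^1 mod 251 = 245, hash=190+245 mod 251 = 184 <-- target
Option D: s[3]='j'->'e', delta=(5-10)*3^1 mod 251 = 236, hash=190+236 mod 251 = 175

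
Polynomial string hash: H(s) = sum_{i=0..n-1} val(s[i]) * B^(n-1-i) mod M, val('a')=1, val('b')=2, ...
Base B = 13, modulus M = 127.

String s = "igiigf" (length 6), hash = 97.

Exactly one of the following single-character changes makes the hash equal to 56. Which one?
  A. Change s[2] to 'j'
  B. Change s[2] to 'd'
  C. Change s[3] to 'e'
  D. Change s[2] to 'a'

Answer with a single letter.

Answer: C

Derivation:
Option A: s[2]='i'->'j', delta=(10-9)*13^3 mod 127 = 38, hash=97+38 mod 127 = 8
Option B: s[2]='i'->'d', delta=(4-9)*13^3 mod 127 = 64, hash=97+64 mod 127 = 34
Option C: s[3]='i'->'e', delta=(5-9)*13^2 mod 127 = 86, hash=97+86 mod 127 = 56 <-- target
Option D: s[2]='i'->'a', delta=(1-9)*13^3 mod 127 = 77, hash=97+77 mod 127 = 47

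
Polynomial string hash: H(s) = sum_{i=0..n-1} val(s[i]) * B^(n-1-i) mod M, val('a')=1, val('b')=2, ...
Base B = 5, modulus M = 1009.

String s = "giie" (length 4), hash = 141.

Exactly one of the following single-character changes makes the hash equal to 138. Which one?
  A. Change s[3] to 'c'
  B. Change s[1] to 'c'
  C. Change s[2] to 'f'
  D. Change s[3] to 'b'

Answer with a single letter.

Answer: D

Derivation:
Option A: s[3]='e'->'c', delta=(3-5)*5^0 mod 1009 = 1007, hash=141+1007 mod 1009 = 139
Option B: s[1]='i'->'c', delta=(3-9)*5^2 mod 1009 = 859, hash=141+859 mod 1009 = 1000
Option C: s[2]='i'->'f', delta=(6-9)*5^1 mod 1009 = 994, hash=141+994 mod 1009 = 126
Option D: s[3]='e'->'b', delta=(2-5)*5^0 mod 1009 = 1006, hash=141+1006 mod 1009 = 138 <-- target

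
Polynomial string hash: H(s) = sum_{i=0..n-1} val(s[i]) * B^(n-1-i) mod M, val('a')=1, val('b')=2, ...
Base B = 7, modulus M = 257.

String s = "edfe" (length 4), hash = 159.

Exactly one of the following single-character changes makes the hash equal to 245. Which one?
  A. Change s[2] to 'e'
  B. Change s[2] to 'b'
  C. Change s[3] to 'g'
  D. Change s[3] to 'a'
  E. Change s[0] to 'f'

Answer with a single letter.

Answer: E

Derivation:
Option A: s[2]='f'->'e', delta=(5-6)*7^1 mod 257 = 250, hash=159+250 mod 257 = 152
Option B: s[2]='f'->'b', delta=(2-6)*7^1 mod 257 = 229, hash=159+229 mod 257 = 131
Option C: s[3]='e'->'g', delta=(7-5)*7^0 mod 257 = 2, hash=159+2 mod 257 = 161
Option D: s[3]='e'->'a', delta=(1-5)*7^0 mod 257 = 253, hash=159+253 mod 257 = 155
Option E: s[0]='e'->'f', delta=(6-5)*7^3 mod 257 = 86, hash=159+86 mod 257 = 245 <-- target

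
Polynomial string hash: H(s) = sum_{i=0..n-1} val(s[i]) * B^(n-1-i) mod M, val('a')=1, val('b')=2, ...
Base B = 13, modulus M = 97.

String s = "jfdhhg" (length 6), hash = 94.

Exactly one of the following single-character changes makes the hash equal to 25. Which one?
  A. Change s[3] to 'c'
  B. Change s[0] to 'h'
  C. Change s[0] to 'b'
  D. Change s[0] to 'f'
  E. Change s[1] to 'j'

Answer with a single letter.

Answer: A

Derivation:
Option A: s[3]='h'->'c', delta=(3-8)*13^2 mod 97 = 28, hash=94+28 mod 97 = 25 <-- target
Option B: s[0]='j'->'h', delta=(8-10)*13^5 mod 97 = 46, hash=94+46 mod 97 = 43
Option C: s[0]='j'->'b', delta=(2-10)*13^5 mod 97 = 87, hash=94+87 mod 97 = 84
Option D: s[0]='j'->'f', delta=(6-10)*13^5 mod 97 = 92, hash=94+92 mod 97 = 89
Option E: s[1]='f'->'j', delta=(10-6)*13^4 mod 97 = 75, hash=94+75 mod 97 = 72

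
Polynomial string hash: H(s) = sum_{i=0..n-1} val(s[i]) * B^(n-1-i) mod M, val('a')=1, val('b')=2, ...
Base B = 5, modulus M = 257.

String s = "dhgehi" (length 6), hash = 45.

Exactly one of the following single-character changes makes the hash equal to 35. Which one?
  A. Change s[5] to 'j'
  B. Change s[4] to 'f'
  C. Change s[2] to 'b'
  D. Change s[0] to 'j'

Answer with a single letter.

Option A: s[5]='i'->'j', delta=(10-9)*5^0 mod 257 = 1, hash=45+1 mod 257 = 46
Option B: s[4]='h'->'f', delta=(6-8)*5^1 mod 257 = 247, hash=45+247 mod 257 = 35 <-- target
Option C: s[2]='g'->'b', delta=(2-7)*5^3 mod 257 = 146, hash=45+146 mod 257 = 191
Option D: s[0]='d'->'j', delta=(10-4)*5^5 mod 257 = 246, hash=45+246 mod 257 = 34

Answer: B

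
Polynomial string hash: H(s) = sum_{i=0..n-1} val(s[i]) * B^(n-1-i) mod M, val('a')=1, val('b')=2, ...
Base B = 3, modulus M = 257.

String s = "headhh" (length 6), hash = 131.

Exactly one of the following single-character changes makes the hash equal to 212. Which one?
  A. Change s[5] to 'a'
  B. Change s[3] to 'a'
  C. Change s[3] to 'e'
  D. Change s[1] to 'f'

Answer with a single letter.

Option A: s[5]='h'->'a', delta=(1-8)*3^0 mod 257 = 250, hash=131+250 mod 257 = 124
Option B: s[3]='d'->'a', delta=(1-4)*3^2 mod 257 = 230, hash=131+230 mod 257 = 104
Option C: s[3]='d'->'e', delta=(5-4)*3^2 mod 257 = 9, hash=131+9 mod 257 = 140
Option D: s[1]='e'->'f', delta=(6-5)*3^4 mod 257 = 81, hash=131+81 mod 257 = 212 <-- target

Answer: D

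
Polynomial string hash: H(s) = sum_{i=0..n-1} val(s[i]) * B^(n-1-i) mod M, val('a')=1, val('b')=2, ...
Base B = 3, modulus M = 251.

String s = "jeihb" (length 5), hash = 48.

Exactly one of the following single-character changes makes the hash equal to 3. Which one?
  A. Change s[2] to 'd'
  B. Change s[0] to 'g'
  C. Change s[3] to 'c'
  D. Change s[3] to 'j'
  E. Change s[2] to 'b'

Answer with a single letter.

Option A: s[2]='i'->'d', delta=(4-9)*3^2 mod 251 = 206, hash=48+206 mod 251 = 3 <-- target
Option B: s[0]='j'->'g', delta=(7-10)*3^4 mod 251 = 8, hash=48+8 mod 251 = 56
Option C: s[3]='h'->'c', delta=(3-8)*3^1 mod 251 = 236, hash=48+236 mod 251 = 33
Option D: s[3]='h'->'j', delta=(10-8)*3^1 mod 251 = 6, hash=48+6 mod 251 = 54
Option E: s[2]='i'->'b', delta=(2-9)*3^2 mod 251 = 188, hash=48+188 mod 251 = 236

Answer: A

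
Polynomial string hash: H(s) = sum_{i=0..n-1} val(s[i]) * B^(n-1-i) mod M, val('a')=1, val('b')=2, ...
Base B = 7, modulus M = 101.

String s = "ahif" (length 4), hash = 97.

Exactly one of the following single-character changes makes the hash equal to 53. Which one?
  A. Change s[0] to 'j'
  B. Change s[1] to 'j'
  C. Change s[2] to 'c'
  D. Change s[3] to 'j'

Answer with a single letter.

Option A: s[0]='a'->'j', delta=(10-1)*7^3 mod 101 = 57, hash=97+57 mod 101 = 53 <-- target
Option B: s[1]='h'->'j', delta=(10-8)*7^2 mod 101 = 98, hash=97+98 mod 101 = 94
Option C: s[2]='i'->'c', delta=(3-9)*7^1 mod 101 = 59, hash=97+59 mod 101 = 55
Option D: s[3]='f'->'j', delta=(10-6)*7^0 mod 101 = 4, hash=97+4 mod 101 = 0

Answer: A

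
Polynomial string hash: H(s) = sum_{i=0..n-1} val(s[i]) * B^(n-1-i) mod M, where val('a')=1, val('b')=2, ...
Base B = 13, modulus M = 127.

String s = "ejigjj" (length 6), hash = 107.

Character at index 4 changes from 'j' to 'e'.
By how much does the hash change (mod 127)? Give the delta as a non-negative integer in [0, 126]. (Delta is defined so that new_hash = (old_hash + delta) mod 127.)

Answer: 62

Derivation:
Delta formula: (val(new) - val(old)) * B^(n-1-k) mod M
  val('e') - val('j') = 5 - 10 = -5
  B^(n-1-k) = 13^1 mod 127 = 13
  Delta = -5 * 13 mod 127 = 62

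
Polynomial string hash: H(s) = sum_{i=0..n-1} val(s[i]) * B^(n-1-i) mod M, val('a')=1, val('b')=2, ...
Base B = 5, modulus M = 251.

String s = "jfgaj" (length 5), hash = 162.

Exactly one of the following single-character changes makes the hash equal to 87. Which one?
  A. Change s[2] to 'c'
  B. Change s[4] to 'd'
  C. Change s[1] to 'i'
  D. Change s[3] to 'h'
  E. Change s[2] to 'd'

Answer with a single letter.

Option A: s[2]='g'->'c', delta=(3-7)*5^2 mod 251 = 151, hash=162+151 mod 251 = 62
Option B: s[4]='j'->'d', delta=(4-10)*5^0 mod 251 = 245, hash=162+245 mod 251 = 156
Option C: s[1]='f'->'i', delta=(9-6)*5^3 mod 251 = 124, hash=162+124 mod 251 = 35
Option D: s[3]='a'->'h', delta=(8-1)*5^1 mod 251 = 35, hash=162+35 mod 251 = 197
Option E: s[2]='g'->'d', delta=(4-7)*5^2 mod 251 = 176, hash=162+176 mod 251 = 87 <-- target

Answer: E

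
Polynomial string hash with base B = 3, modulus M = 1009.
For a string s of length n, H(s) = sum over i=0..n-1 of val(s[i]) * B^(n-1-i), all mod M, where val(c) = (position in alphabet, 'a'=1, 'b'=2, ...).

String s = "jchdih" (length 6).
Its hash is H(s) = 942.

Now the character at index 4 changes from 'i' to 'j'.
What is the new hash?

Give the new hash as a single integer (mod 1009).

val('i') = 9, val('j') = 10
Position k = 4, exponent = n-1-k = 1
B^1 mod M = 3^1 mod 1009 = 3
Delta = (10 - 9) * 3 mod 1009 = 3
New hash = (942 + 3) mod 1009 = 945

Answer: 945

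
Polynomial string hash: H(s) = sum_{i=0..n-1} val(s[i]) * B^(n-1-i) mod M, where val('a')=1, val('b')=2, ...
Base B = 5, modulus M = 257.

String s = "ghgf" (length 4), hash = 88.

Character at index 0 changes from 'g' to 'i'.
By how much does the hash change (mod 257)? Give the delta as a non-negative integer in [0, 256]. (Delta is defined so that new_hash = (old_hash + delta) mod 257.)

Delta formula: (val(new) - val(old)) * B^(n-1-k) mod M
  val('i') - val('g') = 9 - 7 = 2
  B^(n-1-k) = 5^3 mod 257 = 125
  Delta = 2 * 125 mod 257 = 250

Answer: 250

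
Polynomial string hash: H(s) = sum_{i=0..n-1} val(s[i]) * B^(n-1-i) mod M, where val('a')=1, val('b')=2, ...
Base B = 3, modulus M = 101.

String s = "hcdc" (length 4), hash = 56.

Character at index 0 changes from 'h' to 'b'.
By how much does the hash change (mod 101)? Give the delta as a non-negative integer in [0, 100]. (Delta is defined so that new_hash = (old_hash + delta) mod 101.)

Answer: 40

Derivation:
Delta formula: (val(new) - val(old)) * B^(n-1-k) mod M
  val('b') - val('h') = 2 - 8 = -6
  B^(n-1-k) = 3^3 mod 101 = 27
  Delta = -6 * 27 mod 101 = 40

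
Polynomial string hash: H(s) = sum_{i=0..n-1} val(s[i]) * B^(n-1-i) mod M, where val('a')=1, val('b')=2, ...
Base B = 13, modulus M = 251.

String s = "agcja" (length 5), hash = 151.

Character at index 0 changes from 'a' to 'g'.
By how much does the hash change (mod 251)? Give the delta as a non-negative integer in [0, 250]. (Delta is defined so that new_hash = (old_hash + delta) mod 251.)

Answer: 184

Derivation:
Delta formula: (val(new) - val(old)) * B^(n-1-k) mod M
  val('g') - val('a') = 7 - 1 = 6
  B^(n-1-k) = 13^4 mod 251 = 198
  Delta = 6 * 198 mod 251 = 184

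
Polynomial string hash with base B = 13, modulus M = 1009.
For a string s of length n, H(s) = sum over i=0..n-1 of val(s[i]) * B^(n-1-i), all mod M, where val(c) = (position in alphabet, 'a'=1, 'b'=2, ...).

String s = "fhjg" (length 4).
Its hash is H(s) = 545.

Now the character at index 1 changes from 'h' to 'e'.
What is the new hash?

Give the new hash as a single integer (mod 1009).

val('h') = 8, val('e') = 5
Position k = 1, exponent = n-1-k = 2
B^2 mod M = 13^2 mod 1009 = 169
Delta = (5 - 8) * 169 mod 1009 = 502
New hash = (545 + 502) mod 1009 = 38

Answer: 38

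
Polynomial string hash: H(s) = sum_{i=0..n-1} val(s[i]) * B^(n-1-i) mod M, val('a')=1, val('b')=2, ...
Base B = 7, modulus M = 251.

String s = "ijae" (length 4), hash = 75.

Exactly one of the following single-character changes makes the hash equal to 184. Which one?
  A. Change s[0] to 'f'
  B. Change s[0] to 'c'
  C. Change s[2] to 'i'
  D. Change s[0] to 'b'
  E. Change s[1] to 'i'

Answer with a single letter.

Answer: D

Derivation:
Option A: s[0]='i'->'f', delta=(6-9)*7^3 mod 251 = 226, hash=75+226 mod 251 = 50
Option B: s[0]='i'->'c', delta=(3-9)*7^3 mod 251 = 201, hash=75+201 mod 251 = 25
Option C: s[2]='a'->'i', delta=(9-1)*7^1 mod 251 = 56, hash=75+56 mod 251 = 131
Option D: s[0]='i'->'b', delta=(2-9)*7^3 mod 251 = 109, hash=75+109 mod 251 = 184 <-- target
Option E: s[1]='j'->'i', delta=(9-10)*7^2 mod 251 = 202, hash=75+202 mod 251 = 26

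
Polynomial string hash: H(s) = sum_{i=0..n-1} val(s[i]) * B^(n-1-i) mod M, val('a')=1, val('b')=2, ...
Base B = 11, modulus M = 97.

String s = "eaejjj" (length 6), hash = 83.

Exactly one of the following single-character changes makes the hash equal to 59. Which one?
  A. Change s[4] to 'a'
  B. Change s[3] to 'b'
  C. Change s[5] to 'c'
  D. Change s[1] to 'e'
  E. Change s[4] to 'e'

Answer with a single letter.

Option A: s[4]='j'->'a', delta=(1-10)*11^1 mod 97 = 95, hash=83+95 mod 97 = 81
Option B: s[3]='j'->'b', delta=(2-10)*11^2 mod 97 = 2, hash=83+2 mod 97 = 85
Option C: s[5]='j'->'c', delta=(3-10)*11^0 mod 97 = 90, hash=83+90 mod 97 = 76
Option D: s[1]='a'->'e', delta=(5-1)*11^4 mod 97 = 73, hash=83+73 mod 97 = 59 <-- target
Option E: s[4]='j'->'e', delta=(5-10)*11^1 mod 97 = 42, hash=83+42 mod 97 = 28

Answer: D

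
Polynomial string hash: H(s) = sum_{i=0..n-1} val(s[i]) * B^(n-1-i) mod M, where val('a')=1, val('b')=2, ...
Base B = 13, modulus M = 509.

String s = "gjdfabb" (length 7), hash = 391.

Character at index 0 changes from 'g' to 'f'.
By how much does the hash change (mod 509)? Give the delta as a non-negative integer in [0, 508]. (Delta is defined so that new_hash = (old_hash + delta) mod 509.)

Delta formula: (val(new) - val(old)) * B^(n-1-k) mod M
  val('f') - val('g') = 6 - 7 = -1
  B^(n-1-k) = 13^6 mod 509 = 471
  Delta = -1 * 471 mod 509 = 38

Answer: 38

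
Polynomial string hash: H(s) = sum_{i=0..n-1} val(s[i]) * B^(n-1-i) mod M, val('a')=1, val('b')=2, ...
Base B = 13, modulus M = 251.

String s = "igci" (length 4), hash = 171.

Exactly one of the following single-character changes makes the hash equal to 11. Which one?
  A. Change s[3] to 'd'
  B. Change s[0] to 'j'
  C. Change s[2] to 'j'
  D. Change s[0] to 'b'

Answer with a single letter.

Answer: C

Derivation:
Option A: s[3]='i'->'d', delta=(4-9)*13^0 mod 251 = 246, hash=171+246 mod 251 = 166
Option B: s[0]='i'->'j', delta=(10-9)*13^3 mod 251 = 189, hash=171+189 mod 251 = 109
Option C: s[2]='c'->'j', delta=(10-3)*13^1 mod 251 = 91, hash=171+91 mod 251 = 11 <-- target
Option D: s[0]='i'->'b', delta=(2-9)*13^3 mod 251 = 183, hash=171+183 mod 251 = 103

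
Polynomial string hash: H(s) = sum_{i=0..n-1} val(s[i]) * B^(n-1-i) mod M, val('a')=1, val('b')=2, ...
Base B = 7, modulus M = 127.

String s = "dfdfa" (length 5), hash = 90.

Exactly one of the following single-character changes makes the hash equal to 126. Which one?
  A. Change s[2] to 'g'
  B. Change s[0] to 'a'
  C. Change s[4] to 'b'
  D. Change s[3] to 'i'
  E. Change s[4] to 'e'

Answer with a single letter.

Option A: s[2]='d'->'g', delta=(7-4)*7^2 mod 127 = 20, hash=90+20 mod 127 = 110
Option B: s[0]='d'->'a', delta=(1-4)*7^4 mod 127 = 36, hash=90+36 mod 127 = 126 <-- target
Option C: s[4]='a'->'b', delta=(2-1)*7^0 mod 127 = 1, hash=90+1 mod 127 = 91
Option D: s[3]='f'->'i', delta=(9-6)*7^1 mod 127 = 21, hash=90+21 mod 127 = 111
Option E: s[4]='a'->'e', delta=(5-1)*7^0 mod 127 = 4, hash=90+4 mod 127 = 94

Answer: B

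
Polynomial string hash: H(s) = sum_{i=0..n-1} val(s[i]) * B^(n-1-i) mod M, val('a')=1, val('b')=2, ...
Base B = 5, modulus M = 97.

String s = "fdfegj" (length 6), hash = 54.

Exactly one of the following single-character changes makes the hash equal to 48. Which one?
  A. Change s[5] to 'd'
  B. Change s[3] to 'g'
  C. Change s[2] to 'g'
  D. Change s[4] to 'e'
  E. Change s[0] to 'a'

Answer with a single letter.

Answer: A

Derivation:
Option A: s[5]='j'->'d', delta=(4-10)*5^0 mod 97 = 91, hash=54+91 mod 97 = 48 <-- target
Option B: s[3]='e'->'g', delta=(7-5)*5^2 mod 97 = 50, hash=54+50 mod 97 = 7
Option C: s[2]='f'->'g', delta=(7-6)*5^3 mod 97 = 28, hash=54+28 mod 97 = 82
Option D: s[4]='g'->'e', delta=(5-7)*5^1 mod 97 = 87, hash=54+87 mod 97 = 44
Option E: s[0]='f'->'a', delta=(1-6)*5^5 mod 97 = 89, hash=54+89 mod 97 = 46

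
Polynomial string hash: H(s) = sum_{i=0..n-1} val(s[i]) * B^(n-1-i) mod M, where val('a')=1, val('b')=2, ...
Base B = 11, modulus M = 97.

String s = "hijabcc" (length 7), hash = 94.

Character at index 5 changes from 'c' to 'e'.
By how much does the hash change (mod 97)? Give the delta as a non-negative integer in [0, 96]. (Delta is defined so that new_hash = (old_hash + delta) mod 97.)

Delta formula: (val(new) - val(old)) * B^(n-1-k) mod M
  val('e') - val('c') = 5 - 3 = 2
  B^(n-1-k) = 11^1 mod 97 = 11
  Delta = 2 * 11 mod 97 = 22

Answer: 22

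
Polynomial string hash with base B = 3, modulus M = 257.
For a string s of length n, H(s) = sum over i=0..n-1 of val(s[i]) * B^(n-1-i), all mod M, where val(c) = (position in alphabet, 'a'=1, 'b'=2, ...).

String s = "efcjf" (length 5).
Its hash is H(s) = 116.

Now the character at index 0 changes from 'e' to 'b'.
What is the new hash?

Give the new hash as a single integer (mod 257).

Answer: 130

Derivation:
val('e') = 5, val('b') = 2
Position k = 0, exponent = n-1-k = 4
B^4 mod M = 3^4 mod 257 = 81
Delta = (2 - 5) * 81 mod 257 = 14
New hash = (116 + 14) mod 257 = 130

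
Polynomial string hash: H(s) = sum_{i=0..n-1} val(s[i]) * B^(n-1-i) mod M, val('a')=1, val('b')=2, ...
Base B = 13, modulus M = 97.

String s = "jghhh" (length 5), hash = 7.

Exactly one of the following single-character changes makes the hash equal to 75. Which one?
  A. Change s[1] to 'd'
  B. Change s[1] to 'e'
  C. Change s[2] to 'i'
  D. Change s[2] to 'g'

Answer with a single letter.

Option A: s[1]='g'->'d', delta=(4-7)*13^3 mod 97 = 5, hash=7+5 mod 97 = 12
Option B: s[1]='g'->'e', delta=(5-7)*13^3 mod 97 = 68, hash=7+68 mod 97 = 75 <-- target
Option C: s[2]='h'->'i', delta=(9-8)*13^2 mod 97 = 72, hash=7+72 mod 97 = 79
Option D: s[2]='h'->'g', delta=(7-8)*13^2 mod 97 = 25, hash=7+25 mod 97 = 32

Answer: B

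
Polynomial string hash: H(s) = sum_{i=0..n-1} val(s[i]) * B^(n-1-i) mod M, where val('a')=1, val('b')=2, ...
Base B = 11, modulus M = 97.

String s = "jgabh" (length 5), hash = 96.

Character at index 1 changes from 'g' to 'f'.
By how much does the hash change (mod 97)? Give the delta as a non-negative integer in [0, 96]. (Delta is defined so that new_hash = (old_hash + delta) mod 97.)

Answer: 27

Derivation:
Delta formula: (val(new) - val(old)) * B^(n-1-k) mod M
  val('f') - val('g') = 6 - 7 = -1
  B^(n-1-k) = 11^3 mod 97 = 70
  Delta = -1 * 70 mod 97 = 27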